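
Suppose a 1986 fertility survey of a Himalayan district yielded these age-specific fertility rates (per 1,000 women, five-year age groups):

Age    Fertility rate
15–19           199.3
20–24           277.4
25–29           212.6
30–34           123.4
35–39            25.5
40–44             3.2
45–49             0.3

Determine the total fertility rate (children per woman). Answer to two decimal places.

4.21

Sum of ASFRs = 199.3 + 277.4 + 212.6 + 123.4 + 25.5 + 3.2 + 0.3 = 841.7
TFR = 5 × 841.7 / 1000 = 4.2085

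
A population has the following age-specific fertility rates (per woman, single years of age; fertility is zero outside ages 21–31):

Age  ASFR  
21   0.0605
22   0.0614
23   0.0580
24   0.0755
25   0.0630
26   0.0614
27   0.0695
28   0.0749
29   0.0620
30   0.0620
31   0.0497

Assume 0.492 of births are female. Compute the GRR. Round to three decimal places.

0.343

Proportion female at birth = 0.492.
Sum of ASFRs = 0.0605 + 0.0614 + 0.0580 + 0.0755 + 0.0630 + 0.0614 + 0.0695 + 0.0749 + 0.0620 + 0.0620 + 0.0497 = 0.6979
TFR = 0.6979
GRR = 0.492 × 0.6979 = 0.34337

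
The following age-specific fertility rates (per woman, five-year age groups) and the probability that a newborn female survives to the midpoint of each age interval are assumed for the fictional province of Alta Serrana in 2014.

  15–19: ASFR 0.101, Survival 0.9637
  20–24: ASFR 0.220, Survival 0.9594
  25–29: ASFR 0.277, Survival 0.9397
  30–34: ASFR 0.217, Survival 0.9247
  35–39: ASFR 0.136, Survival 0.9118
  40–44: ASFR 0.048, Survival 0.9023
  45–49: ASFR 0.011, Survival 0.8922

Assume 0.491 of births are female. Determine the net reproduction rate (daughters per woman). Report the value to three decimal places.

2.324

Proportion female at birth = 0.491.
Survival-weighted fertility by age (5·fₓ·Sₓ):
  15–19: 5 × 0.101 × 0.9637 = 0.48667
  20–24: 5 × 0.220 × 0.9594 = 1.05534
  25–29: 5 × 0.277 × 0.9397 = 1.30148
  30–34: 5 × 0.217 × 0.9247 = 1.00330
  35–39: 5 × 0.136 × 0.9118 = 0.62002
  40–44: 5 × 0.048 × 0.9023 = 0.21655
  45–49: 5 × 0.011 × 0.8922 = 0.04907
Sum = 4.73243
NRR = 0.491 × 4.73243 = 2.32362
With NRR above 1 the population is above replacement fertility.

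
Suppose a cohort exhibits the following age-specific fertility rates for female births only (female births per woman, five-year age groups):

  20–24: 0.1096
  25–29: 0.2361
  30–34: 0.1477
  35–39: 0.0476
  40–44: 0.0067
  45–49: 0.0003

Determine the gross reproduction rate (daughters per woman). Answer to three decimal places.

2.740

Sum of female ASFRs = 0.1096 + 0.2361 + 0.1477 + 0.0476 + 0.0067 + 0.0003 = 0.5480
GRR = 5 × 0.5480 = 2.74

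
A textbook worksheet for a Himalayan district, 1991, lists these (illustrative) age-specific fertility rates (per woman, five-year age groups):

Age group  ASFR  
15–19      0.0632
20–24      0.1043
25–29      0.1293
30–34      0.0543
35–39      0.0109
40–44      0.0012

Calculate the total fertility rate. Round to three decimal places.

1.816

Sum of ASFRs = 0.0632 + 0.1043 + 0.1293 + 0.0543 + 0.0109 + 0.0012 = 0.3632
TFR = 5 × 0.3632 = 1.816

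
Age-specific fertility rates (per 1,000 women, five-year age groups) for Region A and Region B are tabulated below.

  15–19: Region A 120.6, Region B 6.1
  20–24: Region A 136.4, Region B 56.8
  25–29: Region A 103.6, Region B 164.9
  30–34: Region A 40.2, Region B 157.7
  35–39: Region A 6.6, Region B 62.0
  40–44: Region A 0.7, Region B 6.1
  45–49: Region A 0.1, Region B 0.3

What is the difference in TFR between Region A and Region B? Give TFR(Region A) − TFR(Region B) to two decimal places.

-0.23

Region A:
  Sum of ASFRs = 120.6 + 136.4 + 103.6 + 40.2 + 6.6 + 0.7 + 0.1 = 408.2
  TFR = 5 × 408.2 / 1000 = 2.041
Region B:
  Sum of ASFRs = 6.1 + 56.8 + 164.9 + 157.7 + 62.0 + 6.1 + 0.3 = 453.9
  TFR = 5 × 453.9 / 1000 = 2.2695
Difference = 2.041 − 2.2695 = -0.2285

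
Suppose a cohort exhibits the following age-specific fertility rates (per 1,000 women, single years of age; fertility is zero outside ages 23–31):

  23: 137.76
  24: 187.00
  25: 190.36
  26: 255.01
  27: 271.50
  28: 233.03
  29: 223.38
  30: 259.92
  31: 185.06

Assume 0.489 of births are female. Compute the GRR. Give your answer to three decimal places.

Proportion female at birth = 0.489.
Sum of ASFRs = 137.76 + 187.00 + 190.36 + 255.01 + 271.50 + 233.03 + 223.38 + 259.92 + 185.06 = 1943.02
TFR = 1943.02 / 1000 = 1.94302
GRR = 0.489 × 1.94302 = 0.95014

0.950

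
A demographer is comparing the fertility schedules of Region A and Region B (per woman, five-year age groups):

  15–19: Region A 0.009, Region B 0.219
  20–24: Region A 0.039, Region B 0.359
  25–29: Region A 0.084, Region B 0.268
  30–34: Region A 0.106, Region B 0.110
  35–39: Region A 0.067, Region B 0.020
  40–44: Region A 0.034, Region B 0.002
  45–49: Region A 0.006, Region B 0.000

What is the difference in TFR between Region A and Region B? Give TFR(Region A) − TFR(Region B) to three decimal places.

Region A:
  Sum of ASFRs = 0.009 + 0.039 + 0.084 + 0.106 + 0.067 + 0.034 + 0.006 = 0.345
  TFR = 5 × 0.345 = 1.725
Region B:
  Sum of ASFRs = 0.219 + 0.359 + 0.268 + 0.110 + 0.020 + 0.002 + 0.000 = 0.978
  TFR = 5 × 0.978 = 4.89
Difference = 1.725 − 4.89 = -3.165

-3.165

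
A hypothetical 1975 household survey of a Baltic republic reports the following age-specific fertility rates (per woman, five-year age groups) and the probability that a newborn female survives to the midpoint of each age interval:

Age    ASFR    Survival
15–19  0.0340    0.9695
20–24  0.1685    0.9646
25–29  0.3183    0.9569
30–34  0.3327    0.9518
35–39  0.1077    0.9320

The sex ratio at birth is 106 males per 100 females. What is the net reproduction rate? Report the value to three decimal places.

2.226

Proportion female at birth = 100 / (100 + 106) = 0.48544.
Weighting each age-specific rate by interval width and survival:
  15–19: 5 × 0.0340 × 0.9695 = 0.16482
  20–24: 5 × 0.1685 × 0.9646 = 0.81268
  25–29: 5 × 0.3183 × 0.9569 = 1.52291
  30–34: 5 × 0.3327 × 0.9518 = 1.58332
  35–39: 5 × 0.1077 × 0.9320 = 0.50188
Sum = 4.58561
NRR = 0.48544 × 4.58561 = 2.22604
With NRR above 1 the population is above replacement fertility.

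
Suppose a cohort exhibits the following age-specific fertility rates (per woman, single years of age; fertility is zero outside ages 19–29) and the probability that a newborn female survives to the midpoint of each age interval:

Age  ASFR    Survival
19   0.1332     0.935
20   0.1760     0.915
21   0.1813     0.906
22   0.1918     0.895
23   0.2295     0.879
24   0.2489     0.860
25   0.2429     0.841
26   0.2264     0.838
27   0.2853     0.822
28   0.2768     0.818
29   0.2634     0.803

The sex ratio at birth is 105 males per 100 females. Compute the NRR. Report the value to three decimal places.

1.026

Proportion female at birth = 100 / (100 + 105) = 0.48780.
Weighting each age-specific rate by interval width and survival:
  19: 1 × 0.1332 × 0.935 = 0.12454
  20: 1 × 0.1760 × 0.915 = 0.16104
  21: 1 × 0.1813 × 0.906 = 0.16426
  22: 1 × 0.1918 × 0.895 = 0.17166
  23: 1 × 0.2295 × 0.879 = 0.20173
  24: 1 × 0.2489 × 0.860 = 0.21405
  25: 1 × 0.2429 × 0.841 = 0.20428
  26: 1 × 0.2264 × 0.838 = 0.18972
  27: 1 × 0.2853 × 0.822 = 0.23452
  28: 1 × 0.2768 × 0.818 = 0.22642
  29: 1 × 0.2634 × 0.803 = 0.21151
Sum = 2.10373
NRR = 0.48780 × 2.10373 = 1.02620
With NRR above 1 the population is above replacement fertility.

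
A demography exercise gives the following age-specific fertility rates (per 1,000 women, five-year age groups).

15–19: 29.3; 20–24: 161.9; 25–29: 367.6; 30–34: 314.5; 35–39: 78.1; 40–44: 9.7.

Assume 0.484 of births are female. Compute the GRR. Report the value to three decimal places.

Proportion female at birth = 0.484.
Sum of ASFRs = 29.3 + 161.9 + 367.6 + 314.5 + 78.1 + 9.7 = 961.1
TFR = 5 × 961.1 / 1000 = 4.8055
GRR = 0.484 × 4.8055 = 2.32586

2.326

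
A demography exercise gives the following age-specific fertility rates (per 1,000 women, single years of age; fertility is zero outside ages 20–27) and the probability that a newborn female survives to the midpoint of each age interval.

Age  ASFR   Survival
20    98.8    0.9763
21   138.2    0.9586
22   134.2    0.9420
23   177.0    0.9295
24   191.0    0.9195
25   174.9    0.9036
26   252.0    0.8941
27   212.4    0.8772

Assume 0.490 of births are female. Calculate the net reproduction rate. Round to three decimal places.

Proportion female at birth = 0.490.
Survival-weighted fertility by age (1·fₓ·Sₓ):
  20: 1 × 98.8/1000 × 0.9763 = 0.09646
  21: 1 × 138.2/1000 × 0.9586 = 0.13248
  22: 1 × 134.2/1000 × 0.9420 = 0.12642
  23: 1 × 177.0/1000 × 0.9295 = 0.16452
  24: 1 × 191.0/1000 × 0.9195 = 0.17562
  25: 1 × 174.9/1000 × 0.9036 = 0.15804
  26: 1 × 252.0/1000 × 0.8941 = 0.22531
  27: 1 × 212.4/1000 × 0.8772 = 0.18632
Sum = 1.26517
NRR = 0.490 × 1.26517 = 0.61993

0.620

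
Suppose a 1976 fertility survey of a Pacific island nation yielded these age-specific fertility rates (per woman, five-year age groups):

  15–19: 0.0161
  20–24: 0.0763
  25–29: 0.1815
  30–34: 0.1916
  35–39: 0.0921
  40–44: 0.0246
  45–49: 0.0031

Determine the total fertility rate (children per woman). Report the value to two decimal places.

Sum of ASFRs = 0.0161 + 0.0763 + 0.1815 + 0.1916 + 0.0921 + 0.0246 + 0.0031 = 0.5853
TFR = 5 × 0.5853 = 2.9265

2.93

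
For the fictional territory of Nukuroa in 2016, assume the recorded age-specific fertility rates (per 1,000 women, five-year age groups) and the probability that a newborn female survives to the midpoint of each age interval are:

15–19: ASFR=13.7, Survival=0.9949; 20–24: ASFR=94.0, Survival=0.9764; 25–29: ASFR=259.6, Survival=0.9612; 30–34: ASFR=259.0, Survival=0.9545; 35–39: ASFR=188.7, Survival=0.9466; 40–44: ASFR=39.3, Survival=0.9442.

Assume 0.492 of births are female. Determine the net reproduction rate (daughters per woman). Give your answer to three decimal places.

2.012

Proportion female at birth = 0.492.
Each age group contributes 5 × ASFR × survival:
  15–19: 5 × 13.7/1000 × 0.9949 = 0.06815
  20–24: 5 × 94.0/1000 × 0.9764 = 0.45891
  25–29: 5 × 259.6/1000 × 0.9612 = 1.24764
  30–34: 5 × 259.0/1000 × 0.9545 = 1.23608
  35–39: 5 × 188.7/1000 × 0.9466 = 0.89312
  40–44: 5 × 39.3/1000 × 0.9442 = 0.18554
Sum = 4.08944
NRR = 0.492 × 4.08944 = 2.01200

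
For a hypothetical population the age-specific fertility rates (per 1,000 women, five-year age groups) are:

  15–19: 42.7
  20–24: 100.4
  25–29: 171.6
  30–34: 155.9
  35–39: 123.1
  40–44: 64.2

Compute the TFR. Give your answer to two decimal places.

Sum of ASFRs = 42.7 + 100.4 + 171.6 + 155.9 + 123.1 + 64.2 = 657.9
TFR = 5 × 657.9 / 1000 = 3.2895

3.29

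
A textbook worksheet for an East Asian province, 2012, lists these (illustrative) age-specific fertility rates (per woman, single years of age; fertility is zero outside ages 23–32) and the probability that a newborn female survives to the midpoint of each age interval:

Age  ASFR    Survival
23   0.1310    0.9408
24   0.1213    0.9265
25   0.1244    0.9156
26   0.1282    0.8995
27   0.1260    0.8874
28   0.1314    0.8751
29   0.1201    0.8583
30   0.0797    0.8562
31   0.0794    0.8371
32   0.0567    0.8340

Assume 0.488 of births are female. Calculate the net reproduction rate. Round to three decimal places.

Proportion female at birth = 0.488.
Per-age-group product (1 × ASFR × survival probability):
  23: 1 × 0.1310 × 0.9408 = 0.12324
  24: 1 × 0.1213 × 0.9265 = 0.11238
  25: 1 × 0.1244 × 0.9156 = 0.11390
  26: 1 × 0.1282 × 0.8995 = 0.11532
  27: 1 × 0.1260 × 0.8874 = 0.11181
  28: 1 × 0.1314 × 0.8751 = 0.11499
  29: 1 × 0.1201 × 0.8583 = 0.10308
  30: 1 × 0.0797 × 0.8562 = 0.06824
  31: 1 × 0.0794 × 0.8371 = 0.06647
  32: 1 × 0.0567 × 0.8340 = 0.04729
Sum = 0.97672
NRR = 0.488 × 0.97672 = 0.47664

0.477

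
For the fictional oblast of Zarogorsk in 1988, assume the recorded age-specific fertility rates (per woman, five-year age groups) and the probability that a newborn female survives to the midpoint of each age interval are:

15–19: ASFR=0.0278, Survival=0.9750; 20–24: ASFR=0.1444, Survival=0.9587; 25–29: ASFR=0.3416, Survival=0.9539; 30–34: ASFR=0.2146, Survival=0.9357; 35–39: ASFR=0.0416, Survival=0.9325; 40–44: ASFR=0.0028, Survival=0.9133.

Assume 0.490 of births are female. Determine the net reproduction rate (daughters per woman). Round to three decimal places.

1.797

Proportion female at birth = 0.490.
Weighting each age-specific rate by interval width and survival:
  15–19: 5 × 0.0278 × 0.9750 = 0.13553
  20–24: 5 × 0.1444 × 0.9587 = 0.69218
  25–29: 5 × 0.3416 × 0.9539 = 1.62926
  30–34: 5 × 0.2146 × 0.9357 = 1.00401
  35–39: 5 × 0.0416 × 0.9325 = 0.19396
  40–44: 5 × 0.0028 × 0.9133 = 0.01279
Sum = 3.66773
NRR = 0.490 × 3.66773 = 1.79719
With NRR above 1 the population is above replacement fertility.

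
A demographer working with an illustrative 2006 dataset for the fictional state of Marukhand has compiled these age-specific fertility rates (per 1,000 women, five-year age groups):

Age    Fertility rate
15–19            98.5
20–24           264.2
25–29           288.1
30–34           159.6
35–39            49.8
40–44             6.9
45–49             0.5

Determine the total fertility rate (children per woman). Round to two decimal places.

4.34

Sum of ASFRs = 98.5 + 264.2 + 288.1 + 159.6 + 49.8 + 6.9 + 0.5 = 867.6
TFR = 5 × 867.6 / 1000 = 4.338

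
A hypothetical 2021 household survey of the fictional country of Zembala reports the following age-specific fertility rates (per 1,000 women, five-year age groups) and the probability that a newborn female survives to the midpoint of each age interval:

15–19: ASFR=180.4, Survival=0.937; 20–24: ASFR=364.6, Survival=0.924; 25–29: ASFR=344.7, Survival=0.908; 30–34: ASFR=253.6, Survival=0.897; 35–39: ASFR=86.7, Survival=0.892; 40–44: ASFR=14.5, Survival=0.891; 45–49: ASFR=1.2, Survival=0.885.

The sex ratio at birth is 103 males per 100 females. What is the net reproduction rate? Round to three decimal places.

2.802

Proportion female at birth = 100 / (100 + 103) = 0.49261.
Weighting each age-specific rate by interval width and survival:
  15–19: 5 × 180.4/1000 × 0.937 = 0.84517
  20–24: 5 × 364.6/1000 × 0.924 = 1.68445
  25–29: 5 × 344.7/1000 × 0.908 = 1.56494
  30–34: 5 × 253.6/1000 × 0.897 = 1.13740
  35–39: 5 × 86.7/1000 × 0.892 = 0.38668
  40–44: 5 × 14.5/1000 × 0.891 = 0.06460
  45–49: 5 × 1.2/1000 × 0.885 = 0.00531
Sum = 5.68855
NRR = 0.49261 × 5.68855 = 2.80224
NRR > 1, so each generation more than replaces itself.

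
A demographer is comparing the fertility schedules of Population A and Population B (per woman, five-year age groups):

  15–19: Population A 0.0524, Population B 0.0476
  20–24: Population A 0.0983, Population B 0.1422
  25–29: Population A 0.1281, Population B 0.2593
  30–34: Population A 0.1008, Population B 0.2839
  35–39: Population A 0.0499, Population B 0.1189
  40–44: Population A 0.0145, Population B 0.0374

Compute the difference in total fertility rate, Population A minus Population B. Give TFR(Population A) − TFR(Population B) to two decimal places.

Population A:
  Sum of ASFRs = 0.0524 + 0.0983 + 0.1281 + 0.1008 + 0.0499 + 0.0145 = 0.4440
  TFR = 5 × 0.4440 = 2.22
Population B:
  Sum of ASFRs = 0.0476 + 0.1422 + 0.2593 + 0.2839 + 0.1189 + 0.0374 = 0.8893
  TFR = 5 × 0.8893 = 4.4465
Difference = 2.22 − 4.4465 = -2.2265

-2.23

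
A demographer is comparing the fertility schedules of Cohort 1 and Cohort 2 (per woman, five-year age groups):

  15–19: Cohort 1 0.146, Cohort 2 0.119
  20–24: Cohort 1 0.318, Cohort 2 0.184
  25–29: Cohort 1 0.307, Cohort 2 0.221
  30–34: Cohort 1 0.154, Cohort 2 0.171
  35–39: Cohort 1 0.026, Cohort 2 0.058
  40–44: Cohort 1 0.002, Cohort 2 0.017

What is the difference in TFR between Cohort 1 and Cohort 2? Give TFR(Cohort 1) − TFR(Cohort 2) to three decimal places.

Cohort 1:
  Sum of ASFRs = 0.146 + 0.318 + 0.307 + 0.154 + 0.026 + 0.002 = 0.953
  TFR = 5 × 0.953 = 4.765
Cohort 2:
  Sum of ASFRs = 0.119 + 0.184 + 0.221 + 0.171 + 0.058 + 0.017 = 0.770
  TFR = 5 × 0.770 = 3.85
Difference = 4.765 − 3.85 = 0.915

0.915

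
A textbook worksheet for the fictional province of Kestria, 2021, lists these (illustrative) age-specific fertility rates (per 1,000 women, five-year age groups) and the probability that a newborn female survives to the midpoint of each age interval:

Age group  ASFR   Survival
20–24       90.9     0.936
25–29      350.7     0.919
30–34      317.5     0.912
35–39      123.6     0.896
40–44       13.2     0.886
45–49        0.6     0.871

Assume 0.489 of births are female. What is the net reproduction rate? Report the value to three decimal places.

2.005

Proportion female at birth = 0.489.
Survival-weighted fertility by age (5·fₓ·Sₓ):
  20–24: 5 × 90.9/1000 × 0.936 = 0.42541
  25–29: 5 × 350.7/1000 × 0.919 = 1.61147
  30–34: 5 × 317.5/1000 × 0.912 = 1.44780
  35–39: 5 × 123.6/1000 × 0.896 = 0.55373
  40–44: 5 × 13.2/1000 × 0.886 = 0.05848
  45–49: 5 × 0.6/1000 × 0.871 = 0.00261
Sum = 4.09950
NRR = 0.489 × 4.09950 = 2.00466
An NRR exceeding 1 indicates intrinsic growth under these rates.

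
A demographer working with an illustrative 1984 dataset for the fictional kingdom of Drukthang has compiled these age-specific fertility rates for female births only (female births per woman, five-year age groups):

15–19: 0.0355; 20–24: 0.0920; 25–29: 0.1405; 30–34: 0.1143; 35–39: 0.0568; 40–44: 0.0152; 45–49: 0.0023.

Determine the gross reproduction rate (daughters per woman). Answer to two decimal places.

2.28

Sum of female ASFRs = 0.0355 + 0.0920 + 0.1405 + 0.1143 + 0.0568 + 0.0152 + 0.0023 = 0.4566
GRR = 5 × 0.4566 = 2.283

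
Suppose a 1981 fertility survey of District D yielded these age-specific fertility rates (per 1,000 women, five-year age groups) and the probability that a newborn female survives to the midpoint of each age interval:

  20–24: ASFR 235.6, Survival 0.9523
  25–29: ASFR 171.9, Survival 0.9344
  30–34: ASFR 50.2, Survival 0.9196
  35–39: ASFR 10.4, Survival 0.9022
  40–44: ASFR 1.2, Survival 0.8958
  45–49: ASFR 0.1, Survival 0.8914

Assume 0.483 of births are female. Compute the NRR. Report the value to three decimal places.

Proportion female at birth = 0.483.
Weighting each age-specific rate by interval width and survival:
  20–24: 5 × 235.6/1000 × 0.9523 = 1.12181
  25–29: 5 × 171.9/1000 × 0.9344 = 0.80312
  30–34: 5 × 50.2/1000 × 0.9196 = 0.23082
  35–39: 5 × 10.4/1000 × 0.9022 = 0.04691
  40–44: 5 × 1.2/1000 × 0.8958 = 0.00537
  45–49: 5 × 0.1/1000 × 0.8914 = 0.00045
Sum = 2.20848
NRR = 0.483 × 2.20848 = 1.06670

1.067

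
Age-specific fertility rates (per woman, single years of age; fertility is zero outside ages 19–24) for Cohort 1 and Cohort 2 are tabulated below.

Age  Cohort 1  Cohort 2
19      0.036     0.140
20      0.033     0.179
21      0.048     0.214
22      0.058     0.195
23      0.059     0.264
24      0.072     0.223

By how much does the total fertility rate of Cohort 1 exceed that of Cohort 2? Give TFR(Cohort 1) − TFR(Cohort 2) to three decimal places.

-0.909

Cohort 1:
  Sum of ASFRs = 0.036 + 0.033 + 0.048 + 0.058 + 0.059 + 0.072 = 0.306
  TFR = 0.306
Cohort 2:
  Sum of ASFRs = 0.140 + 0.179 + 0.214 + 0.195 + 0.264 + 0.223 = 1.215
  TFR = 1.215
Difference = 0.306 − 1.215 = -0.909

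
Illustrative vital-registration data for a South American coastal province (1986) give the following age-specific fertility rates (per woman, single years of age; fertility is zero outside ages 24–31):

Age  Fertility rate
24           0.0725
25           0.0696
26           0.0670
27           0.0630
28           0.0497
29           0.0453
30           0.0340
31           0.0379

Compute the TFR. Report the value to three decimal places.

0.439

Sum of ASFRs = 0.0725 + 0.0696 + 0.0670 + 0.0630 + 0.0497 + 0.0453 + 0.0340 + 0.0379 = 0.4390
TFR = 0.439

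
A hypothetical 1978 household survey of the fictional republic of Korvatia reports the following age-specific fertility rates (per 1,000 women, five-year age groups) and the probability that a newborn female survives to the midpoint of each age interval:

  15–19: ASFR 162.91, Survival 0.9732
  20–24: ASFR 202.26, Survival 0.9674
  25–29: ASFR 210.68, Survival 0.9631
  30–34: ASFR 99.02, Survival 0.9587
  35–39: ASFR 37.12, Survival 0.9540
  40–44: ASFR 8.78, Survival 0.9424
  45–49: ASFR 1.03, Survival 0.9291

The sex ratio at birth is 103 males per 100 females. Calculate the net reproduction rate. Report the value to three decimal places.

1.716

Proportion female at birth = 100 / (100 + 103) = 0.49261.
Per-age-group product (5 × ASFR × survival probability):
  15–19: 5 × 162.91/1000 × 0.9732 = 0.79272
  20–24: 5 × 202.26/1000 × 0.9674 = 0.97833
  25–29: 5 × 210.68/1000 × 0.9631 = 1.01453
  30–34: 5 × 99.02/1000 × 0.9587 = 0.47465
  35–39: 5 × 37.12/1000 × 0.9540 = 0.17706
  40–44: 5 × 8.78/1000 × 0.9424 = 0.04137
  45–49: 5 × 1.03/1000 × 0.9291 = 0.00478
Sum = 3.48344
NRR = 0.49261 × 3.48344 = 1.71598
With NRR above 1 the population is above replacement fertility.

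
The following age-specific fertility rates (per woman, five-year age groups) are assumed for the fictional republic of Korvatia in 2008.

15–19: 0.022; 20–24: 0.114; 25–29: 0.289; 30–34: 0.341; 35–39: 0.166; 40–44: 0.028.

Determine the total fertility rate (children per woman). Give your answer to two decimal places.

4.80

Sum of ASFRs = 0.022 + 0.114 + 0.289 + 0.341 + 0.166 + 0.028 = 0.960
TFR = 5 × 0.960 = 4.8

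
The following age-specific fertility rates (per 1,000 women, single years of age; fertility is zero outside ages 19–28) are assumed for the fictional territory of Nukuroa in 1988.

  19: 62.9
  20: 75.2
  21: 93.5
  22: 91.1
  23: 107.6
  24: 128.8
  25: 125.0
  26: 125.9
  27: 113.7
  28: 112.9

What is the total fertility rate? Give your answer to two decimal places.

1.04

Sum of ASFRs = 62.9 + 75.2 + 93.5 + 91.1 + 107.6 + 128.8 + 125.0 + 125.9 + 113.7 + 112.9 = 1036.6
TFR = 1036.6 / 1000 = 1.0366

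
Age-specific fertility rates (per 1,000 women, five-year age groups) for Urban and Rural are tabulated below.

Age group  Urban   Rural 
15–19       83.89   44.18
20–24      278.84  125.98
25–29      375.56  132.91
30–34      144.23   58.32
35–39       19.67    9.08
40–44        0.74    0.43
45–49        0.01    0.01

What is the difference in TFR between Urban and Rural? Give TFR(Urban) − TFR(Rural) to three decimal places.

Urban:
  Sum of ASFRs = 83.89 + 278.84 + 375.56 + 144.23 + 19.67 + 0.74 + 0.01 = 902.94
  TFR = 5 × 902.94 / 1000 = 4.5147
Rural:
  Sum of ASFRs = 44.18 + 125.98 + 132.91 + 58.32 + 9.08 + 0.43 + 0.01 = 370.91
  TFR = 5 × 370.91 / 1000 = 1.85455
Difference = 4.5147 − 1.85455 = 2.66015

2.660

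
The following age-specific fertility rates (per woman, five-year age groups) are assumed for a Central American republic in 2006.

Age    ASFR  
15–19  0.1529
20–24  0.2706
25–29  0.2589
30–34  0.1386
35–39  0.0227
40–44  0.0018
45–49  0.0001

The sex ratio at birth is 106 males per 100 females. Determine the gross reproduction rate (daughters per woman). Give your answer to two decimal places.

Proportion female at birth = 100 / (100 + 106) = 0.48544.
Sum of ASFRs = 0.1529 + 0.2706 + 0.2589 + 0.1386 + 0.0227 + 0.0018 + 0.0001 = 0.8456
TFR = 5 × 0.8456 = 4.228
GRR = 0.48544 × 4.228 = 2.05244

2.05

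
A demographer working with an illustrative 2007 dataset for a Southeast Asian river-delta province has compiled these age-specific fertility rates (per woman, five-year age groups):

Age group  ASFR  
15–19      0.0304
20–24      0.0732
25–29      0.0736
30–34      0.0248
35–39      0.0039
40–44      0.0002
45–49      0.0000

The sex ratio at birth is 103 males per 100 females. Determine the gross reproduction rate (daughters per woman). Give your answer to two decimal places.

Proportion female at birth = 100 / (100 + 103) = 0.49261.
Sum of ASFRs = 0.0304 + 0.0732 + 0.0736 + 0.0248 + 0.0039 + 0.0002 + 0.0000 = 0.2061
TFR = 5 × 0.2061 = 1.0305
GRR = 0.49261 × 1.0305 = 0.50763

0.51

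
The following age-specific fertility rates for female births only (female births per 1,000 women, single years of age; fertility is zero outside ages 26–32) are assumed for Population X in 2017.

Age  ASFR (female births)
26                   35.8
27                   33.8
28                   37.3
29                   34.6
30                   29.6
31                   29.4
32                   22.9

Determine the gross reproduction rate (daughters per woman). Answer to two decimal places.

0.22

Sum of female ASFRs = 35.8 + 33.8 + 37.3 + 34.6 + 29.6 + 29.4 + 22.9 = 223.4
GRR = 223.4 / 1000 = 0.2234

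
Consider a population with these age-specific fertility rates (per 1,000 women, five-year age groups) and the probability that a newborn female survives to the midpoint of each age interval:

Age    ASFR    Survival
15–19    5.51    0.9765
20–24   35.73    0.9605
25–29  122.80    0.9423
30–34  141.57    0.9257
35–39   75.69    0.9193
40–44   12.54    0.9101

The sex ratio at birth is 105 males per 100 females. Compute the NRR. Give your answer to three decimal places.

Proportion female at birth = 100 / (100 + 105) = 0.48780.
Survival-weighted fertility by age (5·fₓ·Sₓ):
  15–19: 5 × 5.51/1000 × 0.9765 = 0.02690
  20–24: 5 × 35.73/1000 × 0.9605 = 0.17159
  25–29: 5 × 122.80/1000 × 0.9423 = 0.57857
  30–34: 5 × 141.57/1000 × 0.9257 = 0.65526
  35–39: 5 × 75.69/1000 × 0.9193 = 0.34791
  40–44: 5 × 12.54/1000 × 0.9101 = 0.05706
Sum = 1.83729
NRR = 0.48780 × 1.83729 = 0.89623

0.896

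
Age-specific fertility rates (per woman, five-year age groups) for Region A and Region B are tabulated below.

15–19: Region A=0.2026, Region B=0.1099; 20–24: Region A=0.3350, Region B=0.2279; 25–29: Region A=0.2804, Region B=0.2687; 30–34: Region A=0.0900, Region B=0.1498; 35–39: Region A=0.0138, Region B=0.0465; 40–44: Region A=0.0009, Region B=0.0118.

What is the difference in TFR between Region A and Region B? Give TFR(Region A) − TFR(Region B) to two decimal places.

Region A:
  Sum of ASFRs = 0.2026 + 0.3350 + 0.2804 + 0.0900 + 0.0138 + 0.0009 = 0.9227
  TFR = 5 × 0.9227 = 4.6135
Region B:
  Sum of ASFRs = 0.1099 + 0.2279 + 0.2687 + 0.1498 + 0.0465 + 0.0118 = 0.8146
  TFR = 5 × 0.8146 = 4.073
Difference = 4.6135 − 4.073 = 0.5405

0.54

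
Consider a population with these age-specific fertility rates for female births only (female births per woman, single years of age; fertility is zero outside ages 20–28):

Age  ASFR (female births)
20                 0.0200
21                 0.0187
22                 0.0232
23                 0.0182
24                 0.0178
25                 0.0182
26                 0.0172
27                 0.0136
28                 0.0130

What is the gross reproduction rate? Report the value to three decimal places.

Sum of female ASFRs = 0.0200 + 0.0187 + 0.0232 + 0.0182 + 0.0178 + 0.0182 + 0.0172 + 0.0136 + 0.0130 = 0.1599
GRR = 0.1599

0.160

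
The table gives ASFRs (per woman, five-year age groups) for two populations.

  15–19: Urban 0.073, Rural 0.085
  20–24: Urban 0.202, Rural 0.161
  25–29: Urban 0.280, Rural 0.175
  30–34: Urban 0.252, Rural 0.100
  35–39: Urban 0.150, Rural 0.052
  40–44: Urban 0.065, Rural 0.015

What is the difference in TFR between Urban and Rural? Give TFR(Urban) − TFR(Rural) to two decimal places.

Urban:
  Sum of ASFRs = 0.073 + 0.202 + 0.280 + 0.252 + 0.150 + 0.065 = 1.022
  TFR = 5 × 1.022 = 5.11
Rural:
  Sum of ASFRs = 0.085 + 0.161 + 0.175 + 0.100 + 0.052 + 0.015 = 0.588
  TFR = 5 × 0.588 = 2.94
Difference = 5.11 − 2.94 = 2.17

2.17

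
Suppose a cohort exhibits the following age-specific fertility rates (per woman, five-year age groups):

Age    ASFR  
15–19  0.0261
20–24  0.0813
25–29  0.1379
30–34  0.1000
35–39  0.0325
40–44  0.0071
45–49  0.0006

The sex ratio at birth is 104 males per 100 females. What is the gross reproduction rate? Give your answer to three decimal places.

Proportion female at birth = 100 / (100 + 104) = 0.49020.
Sum of ASFRs = 0.0261 + 0.0813 + 0.1379 + 0.1000 + 0.0325 + 0.0071 + 0.0006 = 0.3855
TFR = 5 × 0.3855 = 1.9275
GRR = 0.49020 × 1.9275 = 0.94486

0.945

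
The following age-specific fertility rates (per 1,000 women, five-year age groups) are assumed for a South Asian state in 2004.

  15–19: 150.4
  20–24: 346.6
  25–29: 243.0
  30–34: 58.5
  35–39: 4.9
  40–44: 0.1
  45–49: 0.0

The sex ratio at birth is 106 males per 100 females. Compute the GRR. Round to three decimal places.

Proportion female at birth = 100 / (100 + 106) = 0.48544.
Sum of ASFRs = 150.4 + 346.6 + 243.0 + 58.5 + 4.9 + 0.1 + 0.0 = 803.5
TFR = 5 × 803.5 / 1000 = 4.0175
GRR = 0.48544 × 4.0175 = 1.95026

1.950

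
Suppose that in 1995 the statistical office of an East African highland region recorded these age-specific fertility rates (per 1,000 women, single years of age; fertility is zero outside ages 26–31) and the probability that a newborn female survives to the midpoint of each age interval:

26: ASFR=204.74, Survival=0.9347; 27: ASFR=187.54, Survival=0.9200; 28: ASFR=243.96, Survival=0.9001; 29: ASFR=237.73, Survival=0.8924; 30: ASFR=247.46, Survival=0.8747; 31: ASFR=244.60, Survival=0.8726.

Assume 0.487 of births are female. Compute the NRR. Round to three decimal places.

0.597

Proportion female at birth = 0.487.
Each age group contributes 1 × ASFR × survival:
  26: 1 × 204.74/1000 × 0.9347 = 0.19137
  27: 1 × 187.54/1000 × 0.9200 = 0.17254
  28: 1 × 243.96/1000 × 0.9001 = 0.21959
  29: 1 × 237.73/1000 × 0.8924 = 0.21215
  30: 1 × 247.46/1000 × 0.8747 = 0.21645
  31: 1 × 244.60/1000 × 0.8726 = 0.21344
Sum = 1.22554
NRR = 0.487 × 1.22554 = 0.59684
An NRR under 1 implies long-run decline under these rates.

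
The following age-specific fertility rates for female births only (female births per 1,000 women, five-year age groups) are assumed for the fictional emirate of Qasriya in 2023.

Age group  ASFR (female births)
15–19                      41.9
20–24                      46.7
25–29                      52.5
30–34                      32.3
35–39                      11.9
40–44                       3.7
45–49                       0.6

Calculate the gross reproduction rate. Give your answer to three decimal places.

Sum of female ASFRs = 41.9 + 46.7 + 52.5 + 32.3 + 11.9 + 3.7 + 0.6 = 189.6
GRR = 5 × 189.6 / 1000 = 0.948

0.948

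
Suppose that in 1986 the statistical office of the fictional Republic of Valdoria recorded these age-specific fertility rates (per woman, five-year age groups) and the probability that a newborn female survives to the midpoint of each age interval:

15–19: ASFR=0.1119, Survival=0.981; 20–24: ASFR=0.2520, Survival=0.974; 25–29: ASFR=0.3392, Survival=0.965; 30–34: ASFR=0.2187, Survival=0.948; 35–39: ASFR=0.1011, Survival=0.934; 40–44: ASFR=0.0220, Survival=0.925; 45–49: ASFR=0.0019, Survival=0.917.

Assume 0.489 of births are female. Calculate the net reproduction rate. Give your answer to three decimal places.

2.461

Proportion female at birth = 0.489.
Per-age-group product (5 × ASFR × survival probability):
  15–19: 5 × 0.1119 × 0.981 = 0.54887
  20–24: 5 × 0.2520 × 0.974 = 1.22724
  25–29: 5 × 0.3392 × 0.965 = 1.63664
  30–34: 5 × 0.2187 × 0.948 = 1.03664
  35–39: 5 × 0.1011 × 0.934 = 0.47214
  40–44: 5 × 0.0220 × 0.925 = 0.10175
  45–49: 5 × 0.0019 × 0.917 = 0.00871
Sum = 5.03199
NRR = 0.489 × 5.03199 = 2.46064
An NRR exceeding 1 indicates intrinsic growth under these rates.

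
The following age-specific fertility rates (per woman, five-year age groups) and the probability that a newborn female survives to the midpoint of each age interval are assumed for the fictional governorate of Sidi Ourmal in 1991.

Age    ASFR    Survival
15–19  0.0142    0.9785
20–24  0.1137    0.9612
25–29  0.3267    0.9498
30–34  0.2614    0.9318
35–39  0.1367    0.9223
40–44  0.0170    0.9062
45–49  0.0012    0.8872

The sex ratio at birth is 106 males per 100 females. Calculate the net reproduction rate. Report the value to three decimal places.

Proportion female at birth = 100 / (100 + 106) = 0.48544.
Per-age-group product (5 × ASFR × survival probability):
  15–19: 5 × 0.0142 × 0.9785 = 0.06947
  20–24: 5 × 0.1137 × 0.9612 = 0.54644
  25–29: 5 × 0.3267 × 0.9498 = 1.55150
  30–34: 5 × 0.2614 × 0.9318 = 1.21786
  35–39: 5 × 0.1367 × 0.9223 = 0.63039
  40–44: 5 × 0.0170 × 0.9062 = 0.07703
  45–49: 5 × 0.0012 × 0.8872 = 0.00532
Sum = 4.09801
NRR = 0.48544 × 4.09801 = 1.98934
With NRR above 1 the population is above replacement fertility.

1.989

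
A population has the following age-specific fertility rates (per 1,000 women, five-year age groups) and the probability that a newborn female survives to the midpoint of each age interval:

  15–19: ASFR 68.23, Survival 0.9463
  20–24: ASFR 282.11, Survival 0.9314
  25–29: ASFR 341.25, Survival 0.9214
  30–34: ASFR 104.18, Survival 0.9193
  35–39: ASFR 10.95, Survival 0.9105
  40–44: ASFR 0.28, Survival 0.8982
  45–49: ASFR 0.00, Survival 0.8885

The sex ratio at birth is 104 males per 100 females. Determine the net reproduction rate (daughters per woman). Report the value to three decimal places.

Proportion female at birth = 100 / (100 + 104) = 0.49020.
Weighting each age-specific rate by interval width and survival:
  15–19: 5 × 68.23/1000 × 0.9463 = 0.32283
  20–24: 5 × 282.11/1000 × 0.9314 = 1.31379
  25–29: 5 × 341.25/1000 × 0.9214 = 1.57214
  30–34: 5 × 104.18/1000 × 0.9193 = 0.47886
  35–39: 5 × 10.95/1000 × 0.9105 = 0.04985
  40–44: 5 × 0.28/1000 × 0.8982 = 0.00126
  45–49: 5 × 0.00/1000 × 0.8885 = 0.00000
Sum = 3.73873
NRR = 0.49020 × 3.73873 = 1.83273
With NRR above 1 the population is above replacement fertility.

1.833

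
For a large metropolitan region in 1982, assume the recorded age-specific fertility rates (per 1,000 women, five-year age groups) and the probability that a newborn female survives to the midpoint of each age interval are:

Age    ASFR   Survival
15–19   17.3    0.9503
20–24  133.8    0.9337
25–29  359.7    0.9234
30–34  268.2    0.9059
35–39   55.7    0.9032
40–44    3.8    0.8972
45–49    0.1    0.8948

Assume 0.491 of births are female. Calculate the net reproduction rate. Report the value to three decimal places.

1.891

Proportion female at birth = 0.491.
Weighting each age-specific rate by interval width and survival:
  15–19: 5 × 17.3/1000 × 0.9503 = 0.08220
  20–24: 5 × 133.8/1000 × 0.9337 = 0.62465
  25–29: 5 × 359.7/1000 × 0.9234 = 1.66073
  30–34: 5 × 268.2/1000 × 0.9059 = 1.21481
  35–39: 5 × 55.7/1000 × 0.9032 = 0.25154
  40–44: 5 × 3.8/1000 × 0.8972 = 0.01705
  45–49: 5 × 0.1/1000 × 0.8948 = 0.00045
Sum = 3.85143
NRR = 0.491 × 3.85143 = 1.89105
NRR > 1, so each generation more than replaces itself.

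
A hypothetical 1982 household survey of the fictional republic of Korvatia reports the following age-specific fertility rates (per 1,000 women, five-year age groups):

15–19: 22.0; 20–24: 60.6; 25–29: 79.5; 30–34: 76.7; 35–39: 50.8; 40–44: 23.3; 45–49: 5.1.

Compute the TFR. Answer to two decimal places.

1.59

Sum of ASFRs = 22.0 + 60.6 + 79.5 + 76.7 + 50.8 + 23.3 + 5.1 = 318.0
TFR = 5 × 318.0 / 1000 = 1.59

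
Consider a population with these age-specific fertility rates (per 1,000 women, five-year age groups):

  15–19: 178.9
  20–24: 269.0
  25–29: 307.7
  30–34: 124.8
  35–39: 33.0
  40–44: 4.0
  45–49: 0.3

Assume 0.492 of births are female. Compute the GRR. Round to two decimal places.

Proportion female at birth = 0.492.
Sum of ASFRs = 178.9 + 269.0 + 307.7 + 124.8 + 33.0 + 4.0 + 0.3 = 917.7
TFR = 5 × 917.7 / 1000 = 4.5885
GRR = 0.492 × 4.5885 = 2.25754

2.26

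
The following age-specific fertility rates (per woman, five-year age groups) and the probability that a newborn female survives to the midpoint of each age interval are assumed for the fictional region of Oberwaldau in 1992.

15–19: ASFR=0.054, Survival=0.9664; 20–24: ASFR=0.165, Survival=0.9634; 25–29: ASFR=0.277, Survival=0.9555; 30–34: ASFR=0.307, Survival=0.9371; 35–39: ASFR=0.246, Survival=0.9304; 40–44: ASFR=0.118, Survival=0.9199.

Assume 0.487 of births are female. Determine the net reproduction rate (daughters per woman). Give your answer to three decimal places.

2.681

Proportion female at birth = 0.487.
Per-age-group product (5 × ASFR × survival probability):
  15–19: 5 × 0.054 × 0.9664 = 0.26093
  20–24: 5 × 0.165 × 0.9634 = 0.79481
  25–29: 5 × 0.277 × 0.9555 = 1.32337
  30–34: 5 × 0.307 × 0.9371 = 1.43845
  35–39: 5 × 0.246 × 0.9304 = 1.14439
  40–44: 5 × 0.118 × 0.9199 = 0.54274
Sum = 5.50469
NRR = 0.487 × 5.50469 = 2.68078
With NRR above 1 the population is above replacement fertility.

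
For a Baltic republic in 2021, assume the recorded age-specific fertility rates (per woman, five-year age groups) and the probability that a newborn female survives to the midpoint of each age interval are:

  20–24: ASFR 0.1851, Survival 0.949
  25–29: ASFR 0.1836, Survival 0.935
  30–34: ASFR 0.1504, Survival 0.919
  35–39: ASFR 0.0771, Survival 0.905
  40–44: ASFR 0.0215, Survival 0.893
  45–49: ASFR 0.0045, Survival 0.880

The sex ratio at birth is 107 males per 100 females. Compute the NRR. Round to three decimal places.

Proportion female at birth = 100 / (100 + 107) = 0.48309.
Each age group contributes 5 × ASFR × survival:
  20–24: 5 × 0.1851 × 0.949 = 0.87830
  25–29: 5 × 0.1836 × 0.935 = 0.85833
  30–34: 5 × 0.1504 × 0.919 = 0.69109
  35–39: 5 × 0.0771 × 0.905 = 0.34888
  40–44: 5 × 0.0215 × 0.893 = 0.09600
  45–49: 5 × 0.0045 × 0.880 = 0.01980
Sum = 2.89240
NRR = 0.48309 × 2.89240 = 1.39729

1.397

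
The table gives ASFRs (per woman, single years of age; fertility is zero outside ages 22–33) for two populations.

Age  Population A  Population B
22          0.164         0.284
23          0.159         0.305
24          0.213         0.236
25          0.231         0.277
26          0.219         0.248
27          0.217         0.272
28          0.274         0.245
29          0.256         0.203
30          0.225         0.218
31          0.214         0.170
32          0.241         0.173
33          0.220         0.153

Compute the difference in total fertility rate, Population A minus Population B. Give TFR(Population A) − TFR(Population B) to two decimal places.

Population A:
  Sum of ASFRs = 0.164 + 0.159 + 0.213 + 0.231 + 0.219 + 0.217 + 0.274 + 0.256 + 0.225 + 0.214 + 0.241 + 0.220 = 2.633
  TFR = 2.633
Population B:
  Sum of ASFRs = 0.284 + 0.305 + 0.236 + 0.277 + 0.248 + 0.272 + 0.245 + 0.203 + 0.218 + 0.170 + 0.173 + 0.153 = 2.784
  TFR = 2.784
Difference = 2.633 − 2.784 = -0.151

-0.15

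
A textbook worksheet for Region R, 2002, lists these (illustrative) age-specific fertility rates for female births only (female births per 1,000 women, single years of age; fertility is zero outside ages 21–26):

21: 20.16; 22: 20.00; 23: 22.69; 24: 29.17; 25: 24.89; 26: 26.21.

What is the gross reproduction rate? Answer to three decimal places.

Sum of female ASFRs = 20.16 + 20.00 + 22.69 + 29.17 + 24.89 + 26.21 = 143.12
GRR = 143.12 / 1000 = 0.14312

0.143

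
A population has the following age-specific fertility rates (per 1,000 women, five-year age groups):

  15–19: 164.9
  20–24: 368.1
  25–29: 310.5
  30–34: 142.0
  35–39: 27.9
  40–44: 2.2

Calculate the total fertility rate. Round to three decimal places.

Sum of ASFRs = 164.9 + 368.1 + 310.5 + 142.0 + 27.9 + 2.2 = 1015.6
TFR = 5 × 1015.6 / 1000 = 5.078

5.078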